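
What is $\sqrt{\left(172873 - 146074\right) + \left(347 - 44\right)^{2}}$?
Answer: $4 \sqrt{7413} \approx 344.4$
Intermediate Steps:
$\sqrt{\left(172873 - 146074\right) + \left(347 - 44\right)^{2}} = \sqrt{26799 + 303^{2}} = \sqrt{26799 + 91809} = \sqrt{118608} = 4 \sqrt{7413}$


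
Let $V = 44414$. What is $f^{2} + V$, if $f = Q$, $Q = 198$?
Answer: $83618$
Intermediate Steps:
$f = 198$
$f^{2} + V = 198^{2} + 44414 = 39204 + 44414 = 83618$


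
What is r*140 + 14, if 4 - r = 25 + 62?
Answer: -11606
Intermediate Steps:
r = -83 (r = 4 - (25 + 62) = 4 - 1*87 = 4 - 87 = -83)
r*140 + 14 = -83*140 + 14 = -11620 + 14 = -11606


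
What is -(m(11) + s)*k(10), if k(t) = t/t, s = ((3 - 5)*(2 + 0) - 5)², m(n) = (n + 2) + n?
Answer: -105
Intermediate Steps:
m(n) = 2 + 2*n (m(n) = (2 + n) + n = 2 + 2*n)
s = 81 (s = (-2*2 - 5)² = (-4 - 5)² = (-9)² = 81)
k(t) = 1
-(m(11) + s)*k(10) = -((2 + 2*11) + 81) = -((2 + 22) + 81) = -(24 + 81) = -105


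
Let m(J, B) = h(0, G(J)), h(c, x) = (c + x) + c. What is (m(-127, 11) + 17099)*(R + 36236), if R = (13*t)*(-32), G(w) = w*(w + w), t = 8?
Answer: 1624240156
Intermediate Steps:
G(w) = 2*w² (G(w) = w*(2*w) = 2*w²)
R = -3328 (R = (13*8)*(-32) = 104*(-32) = -3328)
h(c, x) = x + 2*c
m(J, B) = 2*J² (m(J, B) = 2*J² + 2*0 = 2*J² + 0 = 2*J²)
(m(-127, 11) + 17099)*(R + 36236) = (2*(-127)² + 17099)*(-3328 + 36236) = (2*16129 + 17099)*32908 = (32258 + 17099)*32908 = 49357*32908 = 1624240156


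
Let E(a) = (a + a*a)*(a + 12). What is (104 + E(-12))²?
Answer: 10816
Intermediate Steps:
E(a) = (12 + a)*(a + a²) (E(a) = (a + a²)*(12 + a) = (12 + a)*(a + a²))
(104 + E(-12))² = (104 - 12*(12 + (-12)² + 13*(-12)))² = (104 - 12*(12 + 144 - 156))² = (104 - 12*0)² = (104 + 0)² = 104² = 10816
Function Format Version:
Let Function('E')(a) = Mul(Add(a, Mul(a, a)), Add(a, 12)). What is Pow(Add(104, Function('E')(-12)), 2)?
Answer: 10816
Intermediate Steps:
Function('E')(a) = Mul(Add(12, a), Add(a, Pow(a, 2))) (Function('E')(a) = Mul(Add(a, Pow(a, 2)), Add(12, a)) = Mul(Add(12, a), Add(a, Pow(a, 2))))
Pow(Add(104, Function('E')(-12)), 2) = Pow(Add(104, Mul(-12, Add(12, Pow(-12, 2), Mul(13, -12)))), 2) = Pow(Add(104, Mul(-12, Add(12, 144, -156))), 2) = Pow(Add(104, Mul(-12, 0)), 2) = Pow(Add(104, 0), 2) = Pow(104, 2) = 10816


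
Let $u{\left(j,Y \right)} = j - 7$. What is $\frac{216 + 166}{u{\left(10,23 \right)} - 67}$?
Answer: $- \frac{191}{32} \approx -5.9688$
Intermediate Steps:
$u{\left(j,Y \right)} = -7 + j$ ($u{\left(j,Y \right)} = j - 7 = -7 + j$)
$\frac{216 + 166}{u{\left(10,23 \right)} - 67} = \frac{216 + 166}{\left(-7 + 10\right) - 67} = \frac{382}{3 - 67} = \frac{382}{-64} = 382 \left(- \frac{1}{64}\right) = - \frac{191}{32}$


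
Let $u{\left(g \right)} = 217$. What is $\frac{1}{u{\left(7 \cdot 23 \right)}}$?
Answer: $\frac{1}{217} \approx 0.0046083$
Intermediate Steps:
$\frac{1}{u{\left(7 \cdot 23 \right)}} = \frac{1}{217}$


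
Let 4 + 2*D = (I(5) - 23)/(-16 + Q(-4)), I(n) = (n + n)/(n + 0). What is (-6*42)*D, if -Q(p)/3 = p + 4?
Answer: 2709/8 ≈ 338.63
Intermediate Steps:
Q(p) = -12 - 3*p (Q(p) = -3*(p + 4) = -3*(4 + p) = -12 - 3*p)
I(n) = 2 (I(n) = (2*n)/n = 2)
D = -43/32 (D = -2 + ((2 - 23)/(-16 + (-12 - 3*(-4))))/2 = -2 + (-21/(-16 + (-12 + 12)))/2 = -2 + (-21/(-16 + 0))/2 = -2 + (-21/(-16))/2 = -2 + (-21*(-1/16))/2 = -2 + (½)*(21/16) = -2 + 21/32 = -43/32 ≈ -1.3438)
(-6*42)*D = -6*42*(-43/32) = -252*(-43/32) = 2709/8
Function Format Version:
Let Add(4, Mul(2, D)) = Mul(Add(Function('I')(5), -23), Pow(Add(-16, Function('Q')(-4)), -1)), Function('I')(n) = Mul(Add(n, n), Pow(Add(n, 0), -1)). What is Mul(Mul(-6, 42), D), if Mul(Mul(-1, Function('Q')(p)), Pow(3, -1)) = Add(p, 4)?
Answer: Rational(2709, 8) ≈ 338.63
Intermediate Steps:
Function('Q')(p) = Add(-12, Mul(-3, p)) (Function('Q')(p) = Mul(-3, Add(p, 4)) = Mul(-3, Add(4, p)) = Add(-12, Mul(-3, p)))
Function('I')(n) = 2 (Function('I')(n) = Mul(Mul(2, n), Pow(n, -1)) = 2)
D = Rational(-43, 32) (D = Add(-2, Mul(Rational(1, 2), Mul(Add(2, -23), Pow(Add(-16, Add(-12, Mul(-3, -4))), -1)))) = Add(-2, Mul(Rational(1, 2), Mul(-21, Pow(Add(-16, Add(-12, 12)), -1)))) = Add(-2, Mul(Rational(1, 2), Mul(-21, Pow(Add(-16, 0), -1)))) = Add(-2, Mul(Rational(1, 2), Mul(-21, Pow(-16, -1)))) = Add(-2, Mul(Rational(1, 2), Mul(-21, Rational(-1, 16)))) = Add(-2, Mul(Rational(1, 2), Rational(21, 16))) = Add(-2, Rational(21, 32)) = Rational(-43, 32) ≈ -1.3438)
Mul(Mul(-6, 42), D) = Mul(Mul(-6, 42), Rational(-43, 32)) = Mul(-252, Rational(-43, 32)) = Rational(2709, 8)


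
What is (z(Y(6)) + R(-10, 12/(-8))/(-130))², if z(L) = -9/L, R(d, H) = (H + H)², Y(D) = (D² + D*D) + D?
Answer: 144/4225 ≈ 0.034083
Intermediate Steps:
Y(D) = D + 2*D² (Y(D) = (D² + D²) + D = 2*D² + D = D + 2*D²)
R(d, H) = 4*H² (R(d, H) = (2*H)² = 4*H²)
(z(Y(6)) + R(-10, 12/(-8))/(-130))² = (-9*1/(6*(1 + 2*6)) + (4*(12/(-8))²)/(-130))² = (-9*1/(6*(1 + 12)) + (4*(12*(-⅛))²)*(-1/130))² = (-9/(6*13) + (4*(-3/2)²)*(-1/130))² = (-9/78 + (4*(9/4))*(-1/130))² = (-9*1/78 + 9*(-1/130))² = (-3/26 - 9/130)² = (-12/65)² = 144/4225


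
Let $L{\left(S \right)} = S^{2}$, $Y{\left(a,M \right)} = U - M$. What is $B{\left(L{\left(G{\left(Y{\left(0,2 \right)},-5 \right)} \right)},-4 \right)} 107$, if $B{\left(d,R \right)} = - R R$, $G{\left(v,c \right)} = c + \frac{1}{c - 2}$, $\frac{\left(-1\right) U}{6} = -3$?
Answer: $-1712$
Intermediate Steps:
$U = 18$ ($U = \left(-6\right) \left(-3\right) = 18$)
$Y{\left(a,M \right)} = 18 - M$
$G{\left(v,c \right)} = c + \frac{1}{-2 + c}$
$B{\left(d,R \right)} = - R^{2}$
$B{\left(L{\left(G{\left(Y{\left(0,2 \right)},-5 \right)} \right)},-4 \right)} 107 = - \left(-4\right)^{2} \cdot 107 = \left(-1\right) 16 \cdot 107 = \left(-16\right) 107 = -1712$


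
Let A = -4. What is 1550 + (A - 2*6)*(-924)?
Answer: 16334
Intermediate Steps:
1550 + (A - 2*6)*(-924) = 1550 + (-4 - 2*6)*(-924) = 1550 + (-4 - 12)*(-924) = 1550 - 16*(-924) = 1550 + 14784 = 16334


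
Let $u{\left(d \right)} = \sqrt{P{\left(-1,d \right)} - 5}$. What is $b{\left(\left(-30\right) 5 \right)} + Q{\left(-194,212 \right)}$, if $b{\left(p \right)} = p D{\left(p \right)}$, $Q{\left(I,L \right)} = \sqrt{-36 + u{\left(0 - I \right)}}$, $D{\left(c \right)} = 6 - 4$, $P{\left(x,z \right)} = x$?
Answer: $-300 + \sqrt{-36 + i \sqrt{6}} \approx -299.8 + 6.0035 i$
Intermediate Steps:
$D{\left(c \right)} = 2$ ($D{\left(c \right)} = 6 - 4 = 2$)
$u{\left(d \right)} = i \sqrt{6}$ ($u{\left(d \right)} = \sqrt{-1 - 5} = \sqrt{-6} = i \sqrt{6}$)
$Q{\left(I,L \right)} = \sqrt{-36 + i \sqrt{6}}$
$b{\left(p \right)} = 2 p$ ($b{\left(p \right)} = p 2 = 2 p$)
$b{\left(\left(-30\right) 5 \right)} + Q{\left(-194,212 \right)} = 2 \left(\left(-30\right) 5\right) + \sqrt{-36 + i \sqrt{6}} = 2 \left(-150\right) + \sqrt{-36 + i \sqrt{6}} = -300 + \sqrt{-36 + i \sqrt{6}}$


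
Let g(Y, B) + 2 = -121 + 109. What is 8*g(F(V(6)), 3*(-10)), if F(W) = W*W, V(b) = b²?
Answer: -112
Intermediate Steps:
F(W) = W²
g(Y, B) = -14 (g(Y, B) = -2 + (-121 + 109) = -2 - 12 = -14)
8*g(F(V(6)), 3*(-10)) = 8*(-14) = -112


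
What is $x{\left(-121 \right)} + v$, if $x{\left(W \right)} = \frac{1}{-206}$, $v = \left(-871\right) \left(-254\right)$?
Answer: $\frac{45574203}{206} \approx 2.2123 \cdot 10^{5}$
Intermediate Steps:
$v = 221234$
$x{\left(W \right)} = - \frac{1}{206}$
$x{\left(-121 \right)} + v = - \frac{1}{206} + 221234 = \frac{45574203}{206}$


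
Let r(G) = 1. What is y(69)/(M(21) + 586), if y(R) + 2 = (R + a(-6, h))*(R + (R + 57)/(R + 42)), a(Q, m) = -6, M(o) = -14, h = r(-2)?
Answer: 163411/21164 ≈ 7.7212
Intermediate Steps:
h = 1
y(R) = -2 + (-6 + R)*(R + (57 + R)/(42 + R)) (y(R) = -2 + (R - 6)*(R + (R + 57)/(R + 42)) = -2 + (-6 + R)*(R + (57 + R)/(42 + R)))
y(69)/(M(21) + 586) = ((-426 + 69**3 - 203*69 + 37*69**2)/(42 + 69))/(-14 + 586) = ((-426 + 328509 - 14007 + 37*4761)/111)/572 = ((-426 + 328509 - 14007 + 176157)/111)/572 = ((1/111)*490233)/572 = (1/572)*(163411/37) = 163411/21164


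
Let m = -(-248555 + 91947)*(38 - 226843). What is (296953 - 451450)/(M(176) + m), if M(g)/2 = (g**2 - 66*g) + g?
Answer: 154497/35519438368 ≈ 4.3496e-6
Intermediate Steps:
M(g) = -130*g + 2*g**2 (M(g) = 2*((g**2 - 66*g) + g) = 2*(g**2 - 65*g) = -130*g + 2*g**2)
m = -35519477440 (m = -(-156608)*(-226805) = -1*35519477440 = -35519477440)
(296953 - 451450)/(M(176) + m) = (296953 - 451450)/(2*176*(-65 + 176) - 35519477440) = -154497/(2*176*111 - 35519477440) = -154497/(39072 - 35519477440) = -154497/(-35519438368) = -154497*(-1/35519438368) = 154497/35519438368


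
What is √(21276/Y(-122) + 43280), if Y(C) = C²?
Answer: √161050199/61 ≈ 208.04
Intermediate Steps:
√(21276/Y(-122) + 43280) = √(21276/((-122)²) + 43280) = √(21276/14884 + 43280) = √(21276*(1/14884) + 43280) = √(5319/3721 + 43280) = √(161050199/3721) = √161050199/61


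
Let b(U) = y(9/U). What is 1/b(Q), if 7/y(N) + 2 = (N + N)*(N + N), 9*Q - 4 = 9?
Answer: 25906/1183 ≈ 21.899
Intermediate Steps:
Q = 13/9 (Q = 4/9 + (1/9)*9 = 4/9 + 1 = 13/9 ≈ 1.4444)
y(N) = 7/(-2 + 4*N**2) (y(N) = 7/(-2 + (N + N)*(N + N)) = 7/(-2 + (2*N)*(2*N)) = 7/(-2 + 4*N**2))
b(U) = 7/(2*(-1 + 162/U**2)) (b(U) = 7/(2*(-1 + 2*(9/U)**2)) = 7/(2*(-1 + 2*(81/U**2))) = 7/(2*(-1 + 162/U**2)))
1/b(Q) = 1/(7*(13/9)**2/(2*(162 - (13/9)**2))) = 1/((7/2)*(169/81)/(162 - 1*169/81)) = 1/((7/2)*(169/81)/(162 - 169/81)) = 1/((7/2)*(169/81)/(12953/81)) = 1/((7/2)*(169/81)*(81/12953)) = 1/(1183/25906) = 25906/1183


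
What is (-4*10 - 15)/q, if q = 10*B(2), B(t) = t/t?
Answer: -11/2 ≈ -5.5000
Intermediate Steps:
B(t) = 1
q = 10 (q = 10*1 = 10)
(-4*10 - 15)/q = (-4*10 - 15)/10 = (-40 - 15)*(⅒) = -55*⅒ = -11/2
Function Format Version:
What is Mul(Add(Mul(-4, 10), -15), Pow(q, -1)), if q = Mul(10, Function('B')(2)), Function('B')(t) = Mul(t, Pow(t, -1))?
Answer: Rational(-11, 2) ≈ -5.5000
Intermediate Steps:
Function('B')(t) = 1
q = 10 (q = Mul(10, 1) = 10)
Mul(Add(Mul(-4, 10), -15), Pow(q, -1)) = Mul(Add(Mul(-4, 10), -15), Pow(10, -1)) = Mul(Add(-40, -15), Rational(1, 10)) = Mul(-55, Rational(1, 10)) = Rational(-11, 2)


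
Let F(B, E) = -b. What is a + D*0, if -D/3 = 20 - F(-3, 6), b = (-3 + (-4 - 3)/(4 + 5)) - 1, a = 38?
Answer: 38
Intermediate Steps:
b = -43/9 (b = (-3 - 7/9) - 1 = -34/9 - 1 = -43/9 ≈ -4.7778)
F(B, E) = 43/9 (F(B, E) = -1*(-43/9) = 43/9)
D = -137/3 (D = -3*(20 - 1*43/9) = -3*(20 - 43/9) = -3*137/9 = -137/3 ≈ -45.667)
a + D*0 = 38 - 137/3*0 = 38 + 0 = 38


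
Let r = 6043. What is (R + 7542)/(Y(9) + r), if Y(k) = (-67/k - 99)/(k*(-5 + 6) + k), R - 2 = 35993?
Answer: 3526497/489004 ≈ 7.2116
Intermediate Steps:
R = 35995 (R = 2 + 35993 = 35995)
Y(k) = (-99 - 67/k)/(2*k) (Y(k) = (-99 - 67/k)/(k*1 + k) = (-99 - 67/k)/(k + k) = (-99 - 67/k)/((2*k)) = (-99 - 67/k)*(1/(2*k)) = (-99 - 67/k)/(2*k))
(R + 7542)/(Y(9) + r) = (35995 + 7542)/((½)*(-67 - 99*9)/9² + 6043) = 43537/((½)*(1/81)*(-67 - 891) + 6043) = 43537/((½)*(1/81)*(-958) + 6043) = 43537/(-479/81 + 6043) = 43537/(489004/81) = 43537*(81/489004) = 3526497/489004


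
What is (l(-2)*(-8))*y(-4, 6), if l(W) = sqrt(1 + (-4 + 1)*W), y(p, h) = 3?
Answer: -24*sqrt(7) ≈ -63.498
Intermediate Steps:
l(W) = sqrt(1 - 3*W)
(l(-2)*(-8))*y(-4, 6) = (sqrt(1 - 3*(-2))*(-8))*3 = (sqrt(1 + 6)*(-8))*3 = (sqrt(7)*(-8))*3 = -8*sqrt(7)*3 = -24*sqrt(7)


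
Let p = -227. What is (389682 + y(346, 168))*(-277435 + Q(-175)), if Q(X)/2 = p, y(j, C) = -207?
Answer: -108230818275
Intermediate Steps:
Q(X) = -454 (Q(X) = 2*(-227) = -454)
(389682 + y(346, 168))*(-277435 + Q(-175)) = (389682 - 207)*(-277435 - 454) = 389475*(-277889) = -108230818275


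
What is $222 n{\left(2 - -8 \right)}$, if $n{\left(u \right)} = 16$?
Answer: $3552$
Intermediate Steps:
$222 n{\left(2 - -8 \right)} = 222 \cdot 16 = 3552$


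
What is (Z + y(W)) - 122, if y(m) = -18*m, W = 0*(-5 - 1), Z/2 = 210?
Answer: 298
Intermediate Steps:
Z = 420 (Z = 2*210 = 420)
W = 0 (W = 0*(-6) = 0)
(Z + y(W)) - 122 = (420 - 18*0) - 122 = (420 + 0) - 122 = 420 - 122 = 298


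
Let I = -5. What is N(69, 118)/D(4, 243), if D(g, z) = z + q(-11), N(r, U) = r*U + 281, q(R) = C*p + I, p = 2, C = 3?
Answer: 8423/244 ≈ 34.521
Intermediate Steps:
q(R) = 1 (q(R) = 3*2 - 5 = 6 - 5 = 1)
N(r, U) = 281 + U*r (N(r, U) = U*r + 281 = 281 + U*r)
D(g, z) = 1 + z (D(g, z) = z + 1 = 1 + z)
N(69, 118)/D(4, 243) = (281 + 118*69)/(1 + 243) = (281 + 8142)/244 = 8423*(1/244) = 8423/244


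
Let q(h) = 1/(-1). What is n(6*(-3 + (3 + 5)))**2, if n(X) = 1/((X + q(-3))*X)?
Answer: 1/756900 ≈ 1.3212e-6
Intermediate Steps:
q(h) = -1
n(X) = 1/(X*(-1 + X)) (n(X) = 1/((X - 1)*X) = 1/((-1 + X)*X) = 1/(X*(-1 + X)))
n(6*(-3 + (3 + 5)))**2 = (1/(((6*(-3 + (3 + 5))))*(-1 + 6*(-3 + (3 + 5)))))**2 = (1/(((6*(-3 + 8)))*(-1 + 6*(-3 + 8))))**2 = (1/(((6*5))*(-1 + 6*5)))**2 = (1/(30*(-1 + 30)))**2 = ((1/30)/29)**2 = ((1/30)*(1/29))**2 = (1/870)**2 = 1/756900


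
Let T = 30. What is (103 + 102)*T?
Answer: 6150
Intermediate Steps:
(103 + 102)*T = (103 + 102)*30 = 205*30 = 6150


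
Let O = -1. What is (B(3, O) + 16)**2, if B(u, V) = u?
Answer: 361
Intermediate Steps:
(B(3, O) + 16)**2 = (3 + 16)**2 = 19**2 = 361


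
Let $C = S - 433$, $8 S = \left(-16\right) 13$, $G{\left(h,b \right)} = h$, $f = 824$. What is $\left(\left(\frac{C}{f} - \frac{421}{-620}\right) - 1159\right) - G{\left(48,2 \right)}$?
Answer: $- \frac{154142459}{127720} \approx -1206.9$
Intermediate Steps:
$S = -26$ ($S = \frac{\left(-16\right) 13}{8} = \frac{1}{8} \left(-208\right) = -26$)
$C = -459$ ($C = -26 - 433 = -459$)
$\left(\left(\frac{C}{f} - \frac{421}{-620}\right) - 1159\right) - G{\left(48,2 \right)} = \left(\left(- \frac{459}{824} - \frac{421}{-620}\right) - 1159\right) - 48 = \left(\left(\left(-459\right) \frac{1}{824} - - \frac{421}{620}\right) - 1159\right) - 48 = \left(\left(- \frac{459}{824} + \frac{421}{620}\right) - 1159\right) - 48 = \left(\frac{15581}{127720} - 1159\right) - 48 = - \frac{148011899}{127720} - 48 = - \frac{154142459}{127720}$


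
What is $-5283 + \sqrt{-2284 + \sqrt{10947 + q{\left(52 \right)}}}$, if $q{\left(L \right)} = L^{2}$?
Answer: $-5283 + i \sqrt{2284 - \sqrt{13651}} \approx -5283.0 + 46.553 i$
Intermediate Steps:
$-5283 + \sqrt{-2284 + \sqrt{10947 + q{\left(52 \right)}}} = -5283 + \sqrt{-2284 + \sqrt{10947 + 52^{2}}} = -5283 + \sqrt{-2284 + \sqrt{10947 + 2704}} = -5283 + \sqrt{-2284 + \sqrt{13651}}$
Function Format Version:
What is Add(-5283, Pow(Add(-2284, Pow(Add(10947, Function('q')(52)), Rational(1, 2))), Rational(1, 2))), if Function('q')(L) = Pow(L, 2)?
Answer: Add(-5283, Mul(I, Pow(Add(2284, Mul(-1, Pow(13651, Rational(1, 2)))), Rational(1, 2)))) ≈ Add(-5283.0, Mul(46.553, I))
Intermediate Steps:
Add(-5283, Pow(Add(-2284, Pow(Add(10947, Function('q')(52)), Rational(1, 2))), Rational(1, 2))) = Add(-5283, Pow(Add(-2284, Pow(Add(10947, Pow(52, 2)), Rational(1, 2))), Rational(1, 2))) = Add(-5283, Pow(Add(-2284, Pow(Add(10947, 2704), Rational(1, 2))), Rational(1, 2))) = Add(-5283, Pow(Add(-2284, Pow(13651, Rational(1, 2))), Rational(1, 2)))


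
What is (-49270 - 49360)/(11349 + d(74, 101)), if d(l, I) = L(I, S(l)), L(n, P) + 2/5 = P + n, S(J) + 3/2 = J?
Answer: -986300/115221 ≈ -8.5601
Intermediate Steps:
S(J) = -3/2 + J
L(n, P) = -⅖ + P + n (L(n, P) = -⅖ + (P + n) = -⅖ + P + n)
d(l, I) = -19/10 + I + l (d(l, I) = -⅖ + (-3/2 + l) + I = -19/10 + I + l)
(-49270 - 49360)/(11349 + d(74, 101)) = (-49270 - 49360)/(11349 + (-19/10 + 101 + 74)) = -98630/(11349 + 1731/10) = -98630/115221/10 = -98630*10/115221 = -986300/115221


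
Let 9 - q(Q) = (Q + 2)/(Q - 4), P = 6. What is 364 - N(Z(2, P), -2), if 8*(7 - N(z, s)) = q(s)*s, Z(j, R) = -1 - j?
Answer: 1419/4 ≈ 354.75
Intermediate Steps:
q(Q) = 9 - (2 + Q)/(-4 + Q) (q(Q) = 9 - (Q + 2)/(Q - 4) = 9 - (2 + Q)/(-4 + Q))
N(z, s) = 7 - s*(-19 + 4*s)/(4*(-4 + s)) (N(z, s) = 7 - 2*(-19 + 4*s)/(-4 + s)*s/8 = 7 - s*(-19 + 4*s)/(4*(-4 + s)))
364 - N(Z(2, P), -2) = 364 - (-28 - 1*(-2)**2 + (47/4)*(-2))/(-4 - 2) = 364 - (-28 - 1*4 - 47/2)/(-6) = 364 - (-1)*(-28 - 4 - 47/2)/6 = 364 - (-1)*(-111)/(6*2) = 364 - 1*37/4 = 364 - 37/4 = 1419/4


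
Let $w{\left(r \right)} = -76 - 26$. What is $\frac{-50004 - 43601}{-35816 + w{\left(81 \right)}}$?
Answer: $\frac{93605}{35918} \approx 2.6061$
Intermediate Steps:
$w{\left(r \right)} = -102$ ($w{\left(r \right)} = -76 - 26 = -102$)
$\frac{-50004 - 43601}{-35816 + w{\left(81 \right)}} = \frac{-50004 - 43601}{-35816 - 102} = - \frac{93605}{-35918} = \left(-93605\right) \left(- \frac{1}{35918}\right) = \frac{93605}{35918}$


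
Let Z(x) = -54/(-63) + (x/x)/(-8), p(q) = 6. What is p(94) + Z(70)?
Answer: 377/56 ≈ 6.7321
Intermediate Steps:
Z(x) = 41/56 (Z(x) = -54*(-1/63) + 1*(-1/8) = 6/7 - 1/8 = 41/56)
p(94) + Z(70) = 6 + 41/56 = 377/56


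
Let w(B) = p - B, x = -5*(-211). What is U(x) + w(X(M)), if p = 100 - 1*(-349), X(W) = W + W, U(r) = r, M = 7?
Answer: 1490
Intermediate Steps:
x = 1055
X(W) = 2*W
p = 449 (p = 100 + 349 = 449)
w(B) = 449 - B
U(x) + w(X(M)) = 1055 + (449 - 2*7) = 1055 + (449 - 1*14) = 1055 + (449 - 14) = 1055 + 435 = 1490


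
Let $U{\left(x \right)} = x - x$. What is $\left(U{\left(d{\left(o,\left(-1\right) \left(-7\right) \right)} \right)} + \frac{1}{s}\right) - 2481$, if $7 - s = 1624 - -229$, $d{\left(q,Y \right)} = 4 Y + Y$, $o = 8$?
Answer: $- \frac{4579927}{1846} \approx -2481.0$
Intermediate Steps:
$d{\left(q,Y \right)} = 5 Y$
$U{\left(x \right)} = 0$
$s = -1846$ ($s = 7 - \left(1624 - -229\right) = 7 - \left(1624 + 229\right) = 7 - 1853 = -1846$)
$\left(U{\left(d{\left(o,\left(-1\right) \left(-7\right) \right)} \right)} + \frac{1}{s}\right) - 2481 = \left(0 + \frac{1}{-1846}\right) - 2481 = \left(0 - \frac{1}{1846}\right) - 2481 = - \frac{1}{1846} - 2481 = - \frac{4579927}{1846}$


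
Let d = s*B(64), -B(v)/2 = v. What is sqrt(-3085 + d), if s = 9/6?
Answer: I*sqrt(3277) ≈ 57.245*I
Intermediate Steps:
s = 3/2 (s = 9*(1/6) = 3/2 ≈ 1.5000)
B(v) = -2*v
d = -192 (d = 3*(-2*64)/2 = (3/2)*(-128) = -192)
sqrt(-3085 + d) = sqrt(-3085 - 192) = sqrt(-3277) = I*sqrt(3277)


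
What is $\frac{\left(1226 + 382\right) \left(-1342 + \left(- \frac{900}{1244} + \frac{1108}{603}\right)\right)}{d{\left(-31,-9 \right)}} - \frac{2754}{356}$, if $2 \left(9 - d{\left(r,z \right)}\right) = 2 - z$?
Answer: $- \frac{716168135491}{1162518} \approx -6.1605 \cdot 10^{5}$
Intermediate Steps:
$d{\left(r,z \right)} = 8 + \frac{z}{2}$ ($d{\left(r,z \right)} = 9 - \frac{2 - z}{2} = 9 + \left(-1 + \frac{z}{2}\right) = 8 + \frac{z}{2}$)
$\frac{\left(1226 + 382\right) \left(-1342 + \left(- \frac{900}{1244} + \frac{1108}{603}\right)\right)}{d{\left(-31,-9 \right)}} - \frac{2754}{356} = \frac{\left(1226 + 382\right) \left(-1342 + \left(- \frac{900}{1244} + \frac{1108}{603}\right)\right)}{8 + \frac{1}{2} \left(-9\right)} - \frac{2754}{356} = \frac{1608 \left(-1342 + \left(\left(-900\right) \frac{1}{1244} + 1108 \cdot \frac{1}{603}\right)\right)}{8 - \frac{9}{2}} - \frac{1377}{178} = \frac{1608 \left(-1342 + \left(- \frac{225}{311} + \frac{1108}{603}\right)\right)}{\frac{7}{2}} - \frac{1377}{178} = 1608 \left(-1342 + \frac{208913}{187533}\right) \frac{2}{7} - \frac{1377}{178} = 1608 \left(- \frac{251460373}{187533}\right) \frac{2}{7} - \frac{1377}{178} = \left(- \frac{2011682984}{933}\right) \frac{2}{7} - \frac{1377}{178} = - \frac{4023365968}{6531} - \frac{1377}{178} = - \frac{716168135491}{1162518}$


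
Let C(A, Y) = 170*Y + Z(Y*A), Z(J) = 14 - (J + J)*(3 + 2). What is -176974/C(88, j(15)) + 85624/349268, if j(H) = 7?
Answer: 1111351921/30910218 ≈ 35.954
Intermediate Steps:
Z(J) = 14 - 10*J (Z(J) = 14 - 2*J*5 = 14 - 10*J)
C(A, Y) = 14 + 170*Y - 10*A*Y (C(A, Y) = 170*Y + (14 - 10*Y*A) = 170*Y + (14 - 10*A*Y) = 14 + 170*Y - 10*A*Y)
-176974/C(88, j(15)) + 85624/349268 = -176974/(14 + 170*7 - 10*88*7) + 85624/349268 = -176974/(14 + 1190 - 6160) + 85624*(1/349268) = -176974/(-4956) + 21406/87317 = -176974*(-1/4956) + 21406/87317 = 12641/354 + 21406/87317 = 1111351921/30910218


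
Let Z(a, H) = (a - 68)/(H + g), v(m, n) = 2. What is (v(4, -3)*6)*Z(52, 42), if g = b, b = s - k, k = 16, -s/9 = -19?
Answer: -192/197 ≈ -0.97462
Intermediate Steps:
s = 171 (s = -9*(-19) = 171)
b = 155 (b = 171 - 1*16 = 171 - 16 = 155)
g = 155
Z(a, H) = (-68 + a)/(155 + H) (Z(a, H) = (a - 68)/(H + 155) = (-68 + a)/(155 + H))
(v(4, -3)*6)*Z(52, 42) = (2*6)*((-68 + 52)/(155 + 42)) = 12*(-16/197) = -192/197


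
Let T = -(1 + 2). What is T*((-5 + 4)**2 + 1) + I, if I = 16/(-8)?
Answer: -8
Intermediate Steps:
T = -3 (T = -1*3 = -3)
I = -2 (I = 16*(-1/8) = -2)
T*((-5 + 4)**2 + 1) + I = -3*((-5 + 4)**2 + 1) - 2 = -3*((-1)**2 + 1) - 2 = -3*(1 + 1) - 2 = -3*2 - 2 = -6 - 2 = -8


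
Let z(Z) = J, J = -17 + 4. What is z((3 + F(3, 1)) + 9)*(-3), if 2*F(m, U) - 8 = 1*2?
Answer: 39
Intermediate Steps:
F(m, U) = 5 (F(m, U) = 4 + (1*2)/2 = 4 + (1/2)*2 = 4 + 1 = 5)
J = -13
z(Z) = -13
z((3 + F(3, 1)) + 9)*(-3) = -13*(-3) = 39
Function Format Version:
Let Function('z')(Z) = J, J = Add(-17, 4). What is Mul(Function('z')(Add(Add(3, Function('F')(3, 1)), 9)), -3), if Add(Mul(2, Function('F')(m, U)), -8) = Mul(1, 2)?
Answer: 39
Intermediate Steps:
Function('F')(m, U) = 5 (Function('F')(m, U) = Add(4, Mul(Rational(1, 2), Mul(1, 2))) = Add(4, Mul(Rational(1, 2), 2)) = Add(4, 1) = 5)
J = -13
Function('z')(Z) = -13
Mul(Function('z')(Add(Add(3, Function('F')(3, 1)), 9)), -3) = Mul(-13, -3) = 39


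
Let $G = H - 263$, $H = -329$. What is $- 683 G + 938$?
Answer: $405274$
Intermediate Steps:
$G = -592$ ($G = -329 - 263 = -592$)
$- 683 G + 938 = \left(-683\right) \left(-592\right) + 938 = 404336 + 938 = 405274$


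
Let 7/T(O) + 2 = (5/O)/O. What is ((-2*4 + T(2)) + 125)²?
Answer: 104329/9 ≈ 11592.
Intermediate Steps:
T(O) = 7/(-2 + 5/O²) (T(O) = 7/(-2 + (5/O)/O) = 7/(-2 + 5/O²))
((-2*4 + T(2)) + 125)² = ((-2*4 - 7*2²/(-5 + 2*2²)) + 125)² = ((-8 - 7*4/(-5 + 2*4)) + 125)² = ((-8 - 7*4/(-5 + 8)) + 125)² = ((-8 - 7*4/3) + 125)² = ((-8 - 7*4*⅓) + 125)² = ((-8 - 28/3) + 125)² = (-52/3 + 125)² = (323/3)² = 104329/9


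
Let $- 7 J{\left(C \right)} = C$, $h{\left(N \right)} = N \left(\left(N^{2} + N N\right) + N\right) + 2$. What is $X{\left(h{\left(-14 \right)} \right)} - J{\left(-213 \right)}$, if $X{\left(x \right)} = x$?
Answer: $- \frac{37243}{7} \approx -5320.4$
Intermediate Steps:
$h{\left(N \right)} = 2 + N \left(N + 2 N^{2}\right)$ ($h{\left(N \right)} = N \left(\left(N^{2} + N^{2}\right) + N\right) + 2 = N \left(2 N^{2} + N\right) + 2 = N \left(N + 2 N^{2}\right) + 2 = 2 + N \left(N + 2 N^{2}\right)$)
$J{\left(C \right)} = - \frac{C}{7}$
$X{\left(h{\left(-14 \right)} \right)} - J{\left(-213 \right)} = \left(2 + \left(-14\right)^{2} + 2 \left(-14\right)^{3}\right) - \left(- \frac{1}{7}\right) \left(-213\right) = \left(2 + 196 + 2 \left(-2744\right)\right) - \frac{213}{7} = \left(2 + 196 - 5488\right) - \frac{213}{7} = -5290 - \frac{213}{7} = - \frac{37243}{7}$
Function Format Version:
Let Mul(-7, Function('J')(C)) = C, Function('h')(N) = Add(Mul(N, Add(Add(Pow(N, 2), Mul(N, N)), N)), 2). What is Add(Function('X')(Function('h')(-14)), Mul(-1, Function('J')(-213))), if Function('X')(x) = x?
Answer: Rational(-37243, 7) ≈ -5320.4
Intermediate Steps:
Function('h')(N) = Add(2, Mul(N, Add(N, Mul(2, Pow(N, 2))))) (Function('h')(N) = Add(Mul(N, Add(Add(Pow(N, 2), Pow(N, 2)), N)), 2) = Add(Mul(N, Add(Mul(2, Pow(N, 2)), N)), 2) = Add(Mul(N, Add(N, Mul(2, Pow(N, 2)))), 2) = Add(2, Mul(N, Add(N, Mul(2, Pow(N, 2))))))
Function('J')(C) = Mul(Rational(-1, 7), C)
Add(Function('X')(Function('h')(-14)), Mul(-1, Function('J')(-213))) = Add(Add(2, Pow(-14, 2), Mul(2, Pow(-14, 3))), Mul(-1, Mul(Rational(-1, 7), -213))) = Add(Add(2, 196, Mul(2, -2744)), Mul(-1, Rational(213, 7))) = Add(Add(2, 196, -5488), Rational(-213, 7)) = Add(-5290, Rational(-213, 7)) = Rational(-37243, 7)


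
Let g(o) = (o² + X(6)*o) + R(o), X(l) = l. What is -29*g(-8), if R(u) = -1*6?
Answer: -290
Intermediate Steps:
R(u) = -6
g(o) = -6 + o² + 6*o (g(o) = (o² + 6*o) - 6 = -6 + o² + 6*o)
-29*g(-8) = -29*(-6 + (-8)² + 6*(-8)) = -29*(-6 + 64 - 48) = -29*10 = -290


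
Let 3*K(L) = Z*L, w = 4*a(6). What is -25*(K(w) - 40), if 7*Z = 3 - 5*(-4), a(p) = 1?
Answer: 18700/21 ≈ 890.48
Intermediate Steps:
w = 4 (w = 4*1 = 4)
Z = 23/7 (Z = (3 - 5*(-4))/7 = (3 + 20)/7 = (⅐)*23 = 23/7 ≈ 3.2857)
K(L) = 23*L/21 (K(L) = (23*L/7)/3 = 23*L/21)
-25*(K(w) - 40) = -25*((23/21)*4 - 40) = -25*(92/21 - 40) = -25*(-748/21) = 18700/21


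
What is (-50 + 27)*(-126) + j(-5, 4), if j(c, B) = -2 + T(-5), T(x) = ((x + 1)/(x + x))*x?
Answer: 2894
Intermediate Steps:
T(x) = ½ + x/2 (T(x) = ((1 + x)/((2*x)))*x = ((1 + x)*(1/(2*x)))*x = ((1 + x)/(2*x))*x = ½ + x/2)
j(c, B) = -4 (j(c, B) = -2 + (½ + (½)*(-5)) = -2 + (½ - 5/2) = -2 - 2 = -4)
(-50 + 27)*(-126) + j(-5, 4) = (-50 + 27)*(-126) - 4 = -23*(-126) - 4 = 2898 - 4 = 2894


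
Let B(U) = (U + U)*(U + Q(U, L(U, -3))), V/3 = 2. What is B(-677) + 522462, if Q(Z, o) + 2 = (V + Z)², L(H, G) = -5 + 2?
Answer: -608184486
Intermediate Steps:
V = 6 (V = 3*2 = 6)
L(H, G) = -3
Q(Z, o) = -2 + (6 + Z)²
B(U) = 2*U*(-2 + U + (6 + U)²) (B(U) = (U + U)*(U + (-2 + (6 + U)²)) = (2*U)*(-2 + U + (6 + U)²) = 2*U*(-2 + U + (6 + U)²))
B(-677) + 522462 = 2*(-677)*(-2 - 677 + (6 - 677)²) + 522462 = 2*(-677)*(-2 - 677 + (-671)²) + 522462 = 2*(-677)*(-2 - 677 + 450241) + 522462 = 2*(-677)*449562 + 522462 = -608706948 + 522462 = -608184486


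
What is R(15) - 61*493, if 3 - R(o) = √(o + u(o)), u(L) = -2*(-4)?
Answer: -30070 - √23 ≈ -30075.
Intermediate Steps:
u(L) = 8
R(o) = 3 - √(8 + o) (R(o) = 3 - √(o + 8) = 3 - √(8 + o))
R(15) - 61*493 = (3 - √(8 + 15)) - 61*493 = (3 - √23) - 30073 = -30070 - √23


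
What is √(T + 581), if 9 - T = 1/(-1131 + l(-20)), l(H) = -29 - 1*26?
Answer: 3*√92210314/1186 ≈ 24.290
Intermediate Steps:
l(H) = -55 (l(H) = -29 - 26 = -55)
T = 10675/1186 (T = 9 - 1/(-1131 - 55) = 9 - 1/(-1186) = 9 - 1*(-1/1186) = 9 + 1/1186 = 10675/1186 ≈ 9.0008)
√(T + 581) = √(10675/1186 + 581) = √(699741/1186) = 3*√92210314/1186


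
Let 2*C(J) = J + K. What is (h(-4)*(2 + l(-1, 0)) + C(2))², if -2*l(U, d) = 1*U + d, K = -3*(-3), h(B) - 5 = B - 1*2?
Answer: 9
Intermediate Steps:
h(B) = 3 + B (h(B) = 5 + (B - 1*2) = 5 + (B - 2) = 5 + (-2 + B) = 3 + B)
K = 9
l(U, d) = -U/2 - d/2 (l(U, d) = -(1*U + d)/2 = -(U + d)/2 = -U/2 - d/2)
C(J) = 9/2 + J/2 (C(J) = (J + 9)/2 = (9 + J)/2 = 9/2 + J/2)
(h(-4)*(2 + l(-1, 0)) + C(2))² = ((3 - 4)*(2 + (-½*(-1) - ½*0)) + (9/2 + (½)*2))² = (-(2 + (½ + 0)) + (9/2 + 1))² = (-(2 + ½) + 11/2)² = (-1*5/2 + 11/2)² = (-5/2 + 11/2)² = 3² = 9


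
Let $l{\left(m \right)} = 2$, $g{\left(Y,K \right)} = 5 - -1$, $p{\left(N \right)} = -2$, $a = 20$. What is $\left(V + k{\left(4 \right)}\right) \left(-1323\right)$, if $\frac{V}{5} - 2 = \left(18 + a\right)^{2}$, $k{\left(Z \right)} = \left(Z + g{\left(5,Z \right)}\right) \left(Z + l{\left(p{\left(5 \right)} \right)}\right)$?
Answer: $-9644670$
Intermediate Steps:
$g{\left(Y,K \right)} = 6$ ($g{\left(Y,K \right)} = 5 + 1 = 6$)
$k{\left(Z \right)} = \left(2 + Z\right) \left(6 + Z\right)$ ($k{\left(Z \right)} = \left(Z + 6\right) \left(Z + 2\right) = \left(6 + Z\right) \left(2 + Z\right) = \left(2 + Z\right) \left(6 + Z\right)$)
$V = 7230$ ($V = 10 + 5 \left(18 + 20\right)^{2} = 10 + 5 \cdot 38^{2} = 10 + 5 \cdot 1444 = 10 + 7220 = 7230$)
$\left(V + k{\left(4 \right)}\right) \left(-1323\right) = \left(7230 + \left(12 + 4^{2} + 8 \cdot 4\right)\right) \left(-1323\right) = \left(7230 + \left(12 + 16 + 32\right)\right) \left(-1323\right) = \left(7230 + 60\right) \left(-1323\right) = 7290 \left(-1323\right) = -9644670$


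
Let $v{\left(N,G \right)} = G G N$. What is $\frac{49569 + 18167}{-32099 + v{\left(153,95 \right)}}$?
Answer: $\frac{33868}{674363} \approx 0.050222$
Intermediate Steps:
$v{\left(N,G \right)} = N G^{2}$
$\frac{49569 + 18167}{-32099 + v{\left(153,95 \right)}} = \frac{49569 + 18167}{-32099 + 153 \cdot 95^{2}} = \frac{67736}{-32099 + 153 \cdot 9025} = \frac{67736}{-32099 + 1380825} = \frac{67736}{1348726} = 67736 \cdot \frac{1}{1348726} = \frac{33868}{674363}$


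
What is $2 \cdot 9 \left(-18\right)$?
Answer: $-324$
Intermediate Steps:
$2 \cdot 9 \left(-18\right) = 18 \left(-18\right) = -324$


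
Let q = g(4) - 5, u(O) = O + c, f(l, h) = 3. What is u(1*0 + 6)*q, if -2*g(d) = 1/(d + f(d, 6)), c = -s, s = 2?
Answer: -142/7 ≈ -20.286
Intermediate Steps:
c = -2 (c = -1*2 = -2)
g(d) = -1/(2*(3 + d)) (g(d) = -1/(2*(d + 3)) = -1/(2*(3 + d)))
u(O) = -2 + O (u(O) = O - 2 = -2 + O)
q = -71/14 (q = -1/(6 + 2*4) - 5 = -1/(6 + 8) - 5 = -1/14 - 5 = -71/14 ≈ -5.0714)
u(1*0 + 6)*q = (-2 + (1*0 + 6))*(-71/14) = (-2 + (0 + 6))*(-71/14) = (-2 + 6)*(-71/14) = 4*(-71/14) = -142/7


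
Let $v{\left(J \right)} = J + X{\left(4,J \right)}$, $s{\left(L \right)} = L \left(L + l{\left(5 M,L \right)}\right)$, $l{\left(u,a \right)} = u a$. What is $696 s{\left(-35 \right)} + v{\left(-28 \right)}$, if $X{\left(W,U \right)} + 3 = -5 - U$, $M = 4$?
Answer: $17904592$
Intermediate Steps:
$X{\left(W,U \right)} = -8 - U$ ($X{\left(W,U \right)} = -3 - \left(5 + U\right) = -8 - U$)
$l{\left(u,a \right)} = a u$
$s{\left(L \right)} = 21 L^{2}$ ($s{\left(L \right)} = L \left(L + L 5 \cdot 4\right) = L \left(L + L 20\right) = L \left(L + 20 L\right) = L 21 L = 21 L^{2}$)
$v{\left(J \right)} = -8$ ($v{\left(J \right)} = J - \left(8 + J\right) = -8$)
$696 s{\left(-35 \right)} + v{\left(-28 \right)} = 696 \cdot 21 \left(-35\right)^{2} - 8 = 696 \cdot 21 \cdot 1225 - 8 = 696 \cdot 25725 - 8 = 17904600 - 8 = 17904592$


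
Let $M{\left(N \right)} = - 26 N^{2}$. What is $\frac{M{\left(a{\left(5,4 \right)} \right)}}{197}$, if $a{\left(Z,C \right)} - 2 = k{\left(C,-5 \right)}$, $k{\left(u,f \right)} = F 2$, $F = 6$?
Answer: $- \frac{5096}{197} \approx -25.868$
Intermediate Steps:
$k{\left(u,f \right)} = 12$ ($k{\left(u,f \right)} = 6 \cdot 2 = 12$)
$a{\left(Z,C \right)} = 14$ ($a{\left(Z,C \right)} = 2 + 12 = 14$)
$\frac{M{\left(a{\left(5,4 \right)} \right)}}{197} = \frac{\left(-26\right) 14^{2}}{197} = \left(-26\right) 196 \cdot \frac{1}{197} = \left(-5096\right) \frac{1}{197} = - \frac{5096}{197}$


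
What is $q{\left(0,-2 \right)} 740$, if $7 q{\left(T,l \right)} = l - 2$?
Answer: $- \frac{2960}{7} \approx -422.86$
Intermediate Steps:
$q{\left(T,l \right)} = - \frac{2}{7} + \frac{l}{7}$ ($q{\left(T,l \right)} = \frac{l - 2}{7} = \frac{-2 + l}{7} = - \frac{2}{7} + \frac{l}{7}$)
$q{\left(0,-2 \right)} 740 = \left(- \frac{2}{7} + \frac{1}{7} \left(-2\right)\right) 740 = \left(- \frac{2}{7} - \frac{2}{7}\right) 740 = \left(- \frac{4}{7}\right) 740 = - \frac{2960}{7}$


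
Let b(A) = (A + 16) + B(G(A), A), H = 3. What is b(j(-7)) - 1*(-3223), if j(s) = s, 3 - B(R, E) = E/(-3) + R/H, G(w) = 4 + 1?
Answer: 3231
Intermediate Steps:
G(w) = 5
B(R, E) = 3 - R/3 + E/3 (B(R, E) = 3 - (E/(-3) + R/3) = 3 - (E*(-⅓) + R*(⅓)) = 3 - (-E/3 + R/3) = 3 + (-R/3 + E/3) = 3 - R/3 + E/3)
b(A) = 52/3 + 4*A/3 (b(A) = (A + 16) + (3 - ⅓*5 + A/3) = (16 + A) + (3 - 5/3 + A/3) = (16 + A) + (4/3 + A/3) = 52/3 + 4*A/3)
b(j(-7)) - 1*(-3223) = (52/3 + (4/3)*(-7)) - 1*(-3223) = (52/3 - 28/3) + 3223 = 8 + 3223 = 3231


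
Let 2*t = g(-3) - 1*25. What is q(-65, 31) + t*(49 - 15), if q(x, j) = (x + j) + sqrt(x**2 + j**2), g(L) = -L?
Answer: -408 + sqrt(5186) ≈ -335.99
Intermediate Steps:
t = -11 (t = (-1*(-3) - 1*25)/2 = (3 - 25)/2 = (1/2)*(-22) = -11)
q(x, j) = j + x + sqrt(j**2 + x**2) (q(x, j) = (j + x) + sqrt(j**2 + x**2) = j + x + sqrt(j**2 + x**2))
q(-65, 31) + t*(49 - 15) = (31 - 65 + sqrt(31**2 + (-65)**2)) - 11*(49 - 15) = (31 - 65 + sqrt(961 + 4225)) - 11*34 = (31 - 65 + sqrt(5186)) - 374 = (-34 + sqrt(5186)) - 374 = -408 + sqrt(5186)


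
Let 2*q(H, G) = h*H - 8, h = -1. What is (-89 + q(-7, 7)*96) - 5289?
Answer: -5426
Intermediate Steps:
q(H, G) = -4 - H/2 (q(H, G) = (-H - 8)/2 = (-8 - H)/2 = -4 - H/2)
(-89 + q(-7, 7)*96) - 5289 = (-89 + (-4 - ½*(-7))*96) - 5289 = (-89 + (-4 + 7/2)*96) - 5289 = (-89 - ½*96) - 5289 = (-89 - 48) - 5289 = -137 - 5289 = -5426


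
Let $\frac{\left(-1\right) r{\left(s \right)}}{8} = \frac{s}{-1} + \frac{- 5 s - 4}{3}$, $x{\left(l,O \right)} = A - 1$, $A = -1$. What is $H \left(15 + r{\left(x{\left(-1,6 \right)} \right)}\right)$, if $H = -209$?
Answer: $3553$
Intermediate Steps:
$x{\left(l,O \right)} = -2$ ($x{\left(l,O \right)} = -1 - 1 = -2$)
$r{\left(s \right)} = \frac{32}{3} + \frac{64 s}{3}$ ($r{\left(s \right)} = - 8 \left(\frac{s}{-1} + \frac{- 5 s - 4}{3}\right) = - 8 \left(s \left(-1\right) + \left(-4 - 5 s\right) \frac{1}{3}\right) = - 8 \left(- s - \left(\frac{4}{3} + \frac{5 s}{3}\right)\right) = - 8 \left(- \frac{4}{3} - \frac{8 s}{3}\right) = \frac{32}{3} + \frac{64 s}{3}$)
$H \left(15 + r{\left(x{\left(-1,6 \right)} \right)}\right) = - 209 \left(15 + \left(\frac{32}{3} + \frac{64}{3} \left(-2\right)\right)\right) = - 209 \left(15 + \left(\frac{32}{3} - \frac{128}{3}\right)\right) = - 209 \left(15 - 32\right) = \left(-209\right) \left(-17\right) = 3553$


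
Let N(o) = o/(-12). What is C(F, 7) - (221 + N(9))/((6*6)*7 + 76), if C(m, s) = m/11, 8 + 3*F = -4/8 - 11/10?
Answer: -69447/72160 ≈ -0.96240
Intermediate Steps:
N(o) = -o/12 (N(o) = o*(-1/12) = -o/12)
F = -16/5 (F = -8/3 + (-4/8 - 11/10)/3 = -8/3 + (-4*⅛ - 11*⅒)/3 = -8/3 + (-½ - 11/10)/3 = -8/3 + (⅓)*(-8/5) = -8/3 - 8/15 = -16/5 ≈ -3.2000)
C(m, s) = m/11 (C(m, s) = m*(1/11) = m/11)
C(F, 7) - (221 + N(9))/((6*6)*7 + 76) = (1/11)*(-16/5) - (221 - 1/12*9)/((6*6)*7 + 76) = -16/55 - (221 - ¾)/(36*7 + 76) = -16/55 - 881/(4*(252 + 76)) = -16/55 - 881/(4*328) = -16/55 - 1*881/1312 = -16/55 - 881/1312 = -69447/72160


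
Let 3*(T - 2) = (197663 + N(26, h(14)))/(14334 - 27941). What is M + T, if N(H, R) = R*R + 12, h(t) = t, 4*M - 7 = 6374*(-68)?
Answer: -5897768947/54428 ≈ -1.0836e+5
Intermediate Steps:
M = -433425/4 (M = 7/4 + (6374*(-68))/4 = 7/4 + (¼)*(-433432) = 7/4 - 108358 = -433425/4 ≈ -1.0836e+5)
N(H, R) = 12 + R² (N(H, R) = R² + 12 = 12 + R²)
T = -38743/13607 (T = 2 + ((197663 + (12 + 14²))/(14334 - 27941))/3 = 2 + ((197663 + (12 + 196))/(-13607))/3 = 2 + ((197663 + 208)*(-1/13607))/3 = 2 + (197871*(-1/13607))/3 = 2 + (⅓)*(-197871/13607) = 2 - 65957/13607 = -38743/13607 ≈ -2.8473)
M + T = -433425/4 - 38743/13607 = -5897768947/54428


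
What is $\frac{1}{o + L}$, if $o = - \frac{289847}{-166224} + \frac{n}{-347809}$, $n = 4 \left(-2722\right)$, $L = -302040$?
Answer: $- \frac{57814203216}{17462099318118505} \approx -3.3108 \cdot 10^{-6}$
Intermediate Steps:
$n = -10888$
$o = \frac{102621242135}{57814203216}$ ($o = - \frac{289847}{-166224} - \frac{10888}{-347809} = \left(-289847\right) \left(- \frac{1}{166224}\right) - - \frac{10888}{347809} = \frac{289847}{166224} + \frac{10888}{347809} = \frac{102621242135}{57814203216} \approx 1.775$)
$\frac{1}{o + L} = \frac{1}{\frac{102621242135}{57814203216} - 302040} = \frac{1}{- \frac{17462099318118505}{57814203216}} = - \frac{57814203216}{17462099318118505}$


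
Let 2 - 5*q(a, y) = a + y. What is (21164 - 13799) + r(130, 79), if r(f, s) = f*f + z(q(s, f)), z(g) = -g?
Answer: 121532/5 ≈ 24306.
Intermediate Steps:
q(a, y) = 2/5 - a/5 - y/5 (q(a, y) = 2/5 - (a + y)/5 = 2/5 + (-a/5 - y/5) = 2/5 - a/5 - y/5)
r(f, s) = -2/5 + f**2 + f/5 + s/5 (r(f, s) = f*f - (2/5 - s/5 - f/5) = f**2 - (2/5 - f/5 - s/5) = f**2 + (-2/5 + f/5 + s/5) = -2/5 + f**2 + f/5 + s/5)
(21164 - 13799) + r(130, 79) = (21164 - 13799) + (-2/5 + 130**2 + (1/5)*130 + (1/5)*79) = 7365 + (-2/5 + 16900 + 26 + 79/5) = 7365 + 84707/5 = 121532/5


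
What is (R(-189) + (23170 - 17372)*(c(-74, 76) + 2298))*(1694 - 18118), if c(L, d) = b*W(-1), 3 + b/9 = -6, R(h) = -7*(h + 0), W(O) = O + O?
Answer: -234278554872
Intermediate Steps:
W(O) = 2*O
R(h) = -7*h
b = -81 (b = -27 + 9*(-6) = -27 - 54 = -81)
c(L, d) = 162 (c(L, d) = -162*(-1) = -81*(-2) = 162)
(R(-189) + (23170 - 17372)*(c(-74, 76) + 2298))*(1694 - 18118) = (-7*(-189) + (23170 - 17372)*(162 + 2298))*(1694 - 18118) = (1323 + 5798*2460)*(-16424) = (1323 + 14263080)*(-16424) = 14264403*(-16424) = -234278554872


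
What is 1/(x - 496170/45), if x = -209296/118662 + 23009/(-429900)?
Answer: -2834044100/31253320615731 ≈ -9.0680e-5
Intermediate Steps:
x = -5150369131/2834044100 (x = -209296*1/118662 + 23009*(-1/429900) = -104648/59331 - 23009/429900 = -5150369131/2834044100 ≈ -1.8173)
1/(x - 496170/45) = 1/(-5150369131/2834044100 - 496170/45) = 1/(-5150369131/2834044100 - 1490*37/5) = 1/(-5150369131/2834044100 - 11026) = 1/(-31253320615731/2834044100) = -2834044100/31253320615731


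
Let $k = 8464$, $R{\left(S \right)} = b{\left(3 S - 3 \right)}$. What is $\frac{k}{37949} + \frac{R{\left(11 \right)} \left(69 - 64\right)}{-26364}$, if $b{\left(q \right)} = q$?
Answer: $\frac{36242091}{166747906} \approx 0.21735$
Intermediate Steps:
$R{\left(S \right)} = -3 + 3 S$ ($R{\left(S \right)} = 3 S - 3 = -3 + 3 S$)
$\frac{k}{37949} + \frac{R{\left(11 \right)} \left(69 - 64\right)}{-26364} = \frac{8464}{37949} + \frac{\left(-3 + 3 \cdot 11\right) \left(69 - 64\right)}{-26364} = 8464 \cdot \frac{1}{37949} + \left(-3 + 33\right) 5 \left(- \frac{1}{26364}\right) = \frac{8464}{37949} + 30 \cdot 5 \left(- \frac{1}{26364}\right) = \frac{8464}{37949} + 150 \left(- \frac{1}{26364}\right) = \frac{8464}{37949} - \frac{25}{4394} = \frac{36242091}{166747906}$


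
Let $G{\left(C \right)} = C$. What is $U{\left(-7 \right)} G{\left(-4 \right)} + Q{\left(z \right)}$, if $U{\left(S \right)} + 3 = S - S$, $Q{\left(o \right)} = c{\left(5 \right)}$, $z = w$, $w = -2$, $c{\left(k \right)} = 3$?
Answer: $15$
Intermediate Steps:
$z = -2$
$Q{\left(o \right)} = 3$
$U{\left(S \right)} = -3$ ($U{\left(S \right)} = -3 + \left(S - S\right) = -3 + 0 = -3$)
$U{\left(-7 \right)} G{\left(-4 \right)} + Q{\left(z \right)} = \left(-3\right) \left(-4\right) + 3 = 12 + 3 = 15$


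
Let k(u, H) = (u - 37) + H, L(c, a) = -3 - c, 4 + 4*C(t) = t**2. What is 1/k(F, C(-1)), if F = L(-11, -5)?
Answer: -4/119 ≈ -0.033613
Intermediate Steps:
C(t) = -1 + t**2/4
F = 8 (F = -3 - 1*(-11) = -3 + 11 = 8)
k(u, H) = -37 + H + u (k(u, H) = (-37 + u) + H = -37 + H + u)
1/k(F, C(-1)) = 1/(-37 + (-1 + (1/4)*(-1)**2) + 8) = 1/(-37 + (-1 + (1/4)*1) + 8) = 1/(-37 + (-1 + 1/4) + 8) = 1/(-37 - 3/4 + 8) = 1/(-119/4) = -4/119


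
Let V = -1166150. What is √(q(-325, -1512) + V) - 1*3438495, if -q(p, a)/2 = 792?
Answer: -3438495 + I*√1167734 ≈ -3.4385e+6 + 1080.6*I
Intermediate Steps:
q(p, a) = -1584 (q(p, a) = -2*792 = -1584)
√(q(-325, -1512) + V) - 1*3438495 = √(-1584 - 1166150) - 1*3438495 = √(-1167734) - 3438495 = I*√1167734 - 3438495 = -3438495 + I*√1167734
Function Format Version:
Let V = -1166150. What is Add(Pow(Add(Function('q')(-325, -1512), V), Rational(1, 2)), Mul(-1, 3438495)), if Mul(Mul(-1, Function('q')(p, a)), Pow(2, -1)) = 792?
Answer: Add(-3438495, Mul(I, Pow(1167734, Rational(1, 2)))) ≈ Add(-3.4385e+6, Mul(1080.6, I))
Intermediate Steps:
Function('q')(p, a) = -1584 (Function('q')(p, a) = Mul(-2, 792) = -1584)
Add(Pow(Add(Function('q')(-325, -1512), V), Rational(1, 2)), Mul(-1, 3438495)) = Add(Pow(Add(-1584, -1166150), Rational(1, 2)), Mul(-1, 3438495)) = Add(Pow(-1167734, Rational(1, 2)), -3438495) = Add(Mul(I, Pow(1167734, Rational(1, 2))), -3438495) = Add(-3438495, Mul(I, Pow(1167734, Rational(1, 2))))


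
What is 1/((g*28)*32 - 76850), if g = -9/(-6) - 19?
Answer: -1/92530 ≈ -1.0807e-5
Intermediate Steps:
g = -35/2 (g = -9*(-⅙) - 19 = 3/2 - 19 = -35/2 ≈ -17.500)
1/((g*28)*32 - 76850) = 1/(-35/2*28*32 - 76850) = 1/(-490*32 - 76850) = 1/(-15680 - 76850) = 1/(-92530) = -1/92530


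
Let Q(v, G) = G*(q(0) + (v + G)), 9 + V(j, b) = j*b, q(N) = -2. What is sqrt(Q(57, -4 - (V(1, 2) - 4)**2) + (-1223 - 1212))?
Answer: sqrt(6315) ≈ 79.467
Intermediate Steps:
V(j, b) = -9 + b*j (V(j, b) = -9 + j*b = -9 + b*j)
Q(v, G) = G*(-2 + G + v) (Q(v, G) = G*(-2 + (v + G)) = G*(-2 + (G + v)) = G*(-2 + G + v))
sqrt(Q(57, -4 - (V(1, 2) - 4)**2) + (-1223 - 1212)) = sqrt((-4 - ((-9 + 2*1) - 4)**2)*(-2 + (-4 - ((-9 + 2*1) - 4)**2) + 57) + (-1223 - 1212)) = sqrt((-4 - ((-9 + 2) - 4)**2)*(-2 + (-4 - ((-9 + 2) - 4)**2) + 57) - 2435) = sqrt((-4 - (-7 - 4)**2)*(-2 + (-4 - (-7 - 4)**2) + 57) - 2435) = sqrt((-4 - 1*(-11)**2)*(-2 + (-4 - 1*(-11)**2) + 57) - 2435) = sqrt((-4 - 1*121)*(-2 + (-4 - 1*121) + 57) - 2435) = sqrt((-4 - 121)*(-2 + (-4 - 121) + 57) - 2435) = sqrt(-125*(-2 - 125 + 57) - 2435) = sqrt(-125*(-70) - 2435) = sqrt(8750 - 2435) = sqrt(6315)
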